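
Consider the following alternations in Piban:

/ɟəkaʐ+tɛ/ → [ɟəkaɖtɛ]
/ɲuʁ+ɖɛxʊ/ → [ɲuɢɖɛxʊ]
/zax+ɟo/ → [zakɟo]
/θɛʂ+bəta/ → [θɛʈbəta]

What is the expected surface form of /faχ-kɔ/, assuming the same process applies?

The data show regressive manner assimilation: /ʐ/ → [ɖ] before /t/; /ʁ/ → [ɢ] before /ɖ/; /x/ → [k] before /ɟ/; /ʂ/ → [ʈ] before /b/. In each pair only manner changes, matching the following consonant, while place and voice stay constant.
/χ/ is a voiceless uvular fricative. The following trigger /k/ is a stop, so /χ/ must become a stop as well.
A voiceless uvular stop is [q], so the surface segment is [q].

[faqkɔ]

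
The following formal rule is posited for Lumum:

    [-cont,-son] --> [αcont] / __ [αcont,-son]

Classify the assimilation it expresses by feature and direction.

regressive manner assimilation

The rule copies [cont] (continuancy) from the environment onto the target stops; since [±cont] encodes the stop/fricative manner contrast, the assimilating dimension is manner.
The conditioning segment sits to the right of the focus bar, meaning the trigger follows the segment that changes — regressive assimilation.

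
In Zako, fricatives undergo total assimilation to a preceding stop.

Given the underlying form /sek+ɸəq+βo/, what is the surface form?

/ɸ/ is the segment targeted by the rule; it sits immediately after /k/, so it assimilates completely and surfaces as [k].
The same rule applies at the second boundary: /β/ → [q] next to /q/.

[sekkəqqo]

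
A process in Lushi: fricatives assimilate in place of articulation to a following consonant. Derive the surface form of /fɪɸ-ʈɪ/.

[fɪʂʈɪ]

The rule targets /ɸ/ (voiceless bilabial fricative), which sits before the trigger /ʈ/ (retroflex).
A voiceless retroflex fricative is [ʂ], so the surface segment is [ʂ].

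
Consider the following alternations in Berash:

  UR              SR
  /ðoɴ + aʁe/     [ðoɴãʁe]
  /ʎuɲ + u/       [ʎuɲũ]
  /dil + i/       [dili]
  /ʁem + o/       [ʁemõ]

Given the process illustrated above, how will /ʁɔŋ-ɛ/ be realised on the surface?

[ʁɔŋɛ̃]

The data show progressive nasality assimilation (vowel nasalisation): /a/ → [ã] after /ɴ/; /u/ → [ũ] after /ɲ/; /o/ → [õ] after /m/ — a vowel is nasalised by an immediately preceding nasal consonant.
No change occurs in [dili] because the vowel at the boundary is adjacent to an oral consonant, not a nasal (/i/ next to /l/).
/ɛ/ sits next to the nasal /ŋ/ and is therefore nasalised to [ɛ̃].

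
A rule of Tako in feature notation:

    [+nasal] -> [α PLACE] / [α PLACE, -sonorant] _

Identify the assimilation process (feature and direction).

progressive place assimilation

The rule copies the place features (abbreviated [PLACE]) from the environment onto the target, so the assimilating feature is place.
The conditioning segment sits to the left of the focus bar, meaning the trigger precedes the segment that changes — progressive assimilation.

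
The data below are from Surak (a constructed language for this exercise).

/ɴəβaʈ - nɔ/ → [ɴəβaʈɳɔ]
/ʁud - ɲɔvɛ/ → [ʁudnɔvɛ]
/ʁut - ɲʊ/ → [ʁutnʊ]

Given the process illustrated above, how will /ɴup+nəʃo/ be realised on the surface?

The data show progressive place assimilation: /n/ → [ɳ] after /ʈ/; /ɲ/ → [n] after /d/; /ɲ/ → [n] after /t/. In each pair only place changes, matching the preceding consonant, while manner and voice stay constant.
The rule targets /n/ (voiced alveolar nasal), which sits after the trigger /p/ (bilabial).
A voiced bilabial nasal is [m], so the surface segment is [m].

[ɴupməʃo]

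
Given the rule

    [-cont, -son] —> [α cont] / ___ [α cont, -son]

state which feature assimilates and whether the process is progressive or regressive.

regressive manner assimilation

The shared variable α links the value of [cont] on the target to that of the neighbouring obstruent. [cont] distinguishes stops from fricatives — a manner-of-articulation feature — so this is manner assimilation.
The conditioning segment sits to the right of the focus bar, meaning the trigger follows the segment that changes — regressive assimilation.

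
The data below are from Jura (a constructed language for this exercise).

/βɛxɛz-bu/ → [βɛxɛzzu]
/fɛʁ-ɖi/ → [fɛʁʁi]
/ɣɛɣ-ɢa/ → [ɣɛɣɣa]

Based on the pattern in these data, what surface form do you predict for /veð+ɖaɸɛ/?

The data show progressive total assimilation (/b/ → [z] after /z/; /ɖ/ → [ʁ] after /ʁ/; /ɢ/ → [ɣ] after /ɣ/): in every case the target segment becomes identical to its preceding neighbour, copying more than a single feature.
/ɖ/ is the segment targeted by the rule; it sits immediately after /ð/, so it assimilates completely and surfaces as [ð].

[veððaɸɛ]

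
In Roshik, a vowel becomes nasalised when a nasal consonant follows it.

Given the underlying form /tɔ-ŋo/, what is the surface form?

[tɔ̃ŋo]

The vowel /ɔ/ is adjacent to the following nasal /ŋ/, so it acquires [+nasal] and surfaces as [ɔ̃].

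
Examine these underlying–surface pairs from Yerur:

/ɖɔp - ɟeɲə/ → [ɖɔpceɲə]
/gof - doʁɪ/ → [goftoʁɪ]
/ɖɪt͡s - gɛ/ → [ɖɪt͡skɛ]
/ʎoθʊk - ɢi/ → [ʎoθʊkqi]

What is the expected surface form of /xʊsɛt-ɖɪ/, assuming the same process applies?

[xʊsɛtʈɪ]

The data show progressive voicing assimilation: /ɟ/ → [c] after /p/; /d/ → [t] after /f/; /g/ → [k] after /t͡s/; /ɢ/ → [q] after /k/. In each pair only voicing changes, matching the preceding consonant, while place and manner stay constant.
/ɖ/ is a voiced retroflex stop. The preceding trigger /t/ is voiceless, so /ɖ/ must become voiceless as well.
The voiceless retroflex stop is [ʈ], so /ɖ/ → [ʈ].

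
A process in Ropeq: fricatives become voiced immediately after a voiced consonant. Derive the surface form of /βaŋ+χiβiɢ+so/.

/χ/ is a voiceless uvular fricative. The preceding trigger /ŋ/ is voiced, so /χ/ must become voiced as well.
A voiced uvular fricative is [ʁ], so the surface segment is [ʁ].
At the second juncture, /s/ likewise becomes [z] adjacent to /ɢ/.

[βaŋʁiβiɢzo]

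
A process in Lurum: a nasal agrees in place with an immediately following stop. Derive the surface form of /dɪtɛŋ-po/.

[dɪtɛmpo]

/ŋ/ is a voiced velar nasal. The following trigger /p/ is bilabial, so /ŋ/ must become bilabial as well.
A voiced bilabial nasal is [m], so the surface segment is [m].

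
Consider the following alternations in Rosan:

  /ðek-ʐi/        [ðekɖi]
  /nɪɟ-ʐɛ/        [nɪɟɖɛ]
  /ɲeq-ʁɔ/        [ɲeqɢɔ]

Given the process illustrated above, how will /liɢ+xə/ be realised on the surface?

The data show progressive manner assimilation: /ʐ/ → [ɖ] after /k/; /ʐ/ → [ɖ] after /ɟ/; /ʁ/ → [ɢ] after /q/. In each pair only manner changes, matching the preceding consonant, while place and voice stay constant.
The rule targets /x/ (voiceless velar fricative), which sits after the trigger /ɢ/ (stop).
A voiceless velar stop is [k], so the surface segment is [k].

[liɢkə]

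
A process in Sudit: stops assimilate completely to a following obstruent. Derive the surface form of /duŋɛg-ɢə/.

/g/ is the segment targeted by the rule; it sits immediately before /ɢ/, so it assimilates completely and surfaces as [ɢ].

[duŋɛɢɢə]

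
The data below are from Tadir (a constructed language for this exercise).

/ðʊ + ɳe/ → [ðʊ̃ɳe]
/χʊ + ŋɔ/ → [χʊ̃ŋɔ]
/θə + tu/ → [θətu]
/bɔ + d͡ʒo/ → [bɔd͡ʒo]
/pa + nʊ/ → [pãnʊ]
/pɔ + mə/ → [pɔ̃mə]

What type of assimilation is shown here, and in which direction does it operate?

The vowel /ʊ/ surfaces as nasalised [ʊ̃] next to the following nasal /ɳ/ — it has acquired the [+nasal] feature of its neighbour.
The other forms show the same pattern: /ʊ/ → [ʊ̃] before /ŋ/; /a/ → [ã] before /n/; /ɔ/ → [ɔ̃] before /m/ — each time a vowel is nasalised next to a following nasal.
No change occurs in [θətu], [bɔd͡ʒo] because the vowel at the boundary is adjacent to an oral consonant, not a nasal (/ə/ next to /t/; /ɔ/ next to /d͡ʒ/).
Because the conditioning nasal is to the right of the vowel that changes, the process is regressive (anticipatory).

regressive nasality assimilation (vowel nasalisation)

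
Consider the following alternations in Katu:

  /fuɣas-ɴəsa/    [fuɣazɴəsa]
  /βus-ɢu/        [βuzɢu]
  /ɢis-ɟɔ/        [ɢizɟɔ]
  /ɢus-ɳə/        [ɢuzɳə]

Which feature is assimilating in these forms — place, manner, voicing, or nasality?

The segment that alternates is /s/, which surfaces as [z] when adjacent to /ɴ/.
/s/ is voiceless while /ɴ/ is voiced; the output [z] is voiced, matching the trigger — so the feature that spreads is voicing.
The other alternating forms pattern the same way: /s/ → [z] before /ɢ/ (voiceless → voiced, matching voiced); /s/ → [z] before /ɟ/ (voiceless → voiced, matching voiced); /s/ → [z] before /ɳ/ (voiceless → voiced, matching voiced) — only voicing changes, and always toward the following segment.

voicing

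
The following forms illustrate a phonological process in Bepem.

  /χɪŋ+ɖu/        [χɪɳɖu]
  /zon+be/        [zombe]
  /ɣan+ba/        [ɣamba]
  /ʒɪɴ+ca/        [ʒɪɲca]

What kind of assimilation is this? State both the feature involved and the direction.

The segment that alternates is /ŋ/, which surfaces as [ɳ] when adjacent to /ɖ/.
/ŋ/ is velar while /ɖ/ is retroflex; the output [ɳ] is retroflex, matching the trigger — so the feature that spreads is place.
Manner and voice are unchanged, so the assimilation is partial, not total.
The same holds elsewhere in the data: /n/ → [m] before /b/ (alveolar → bilabial, matching bilabial); /ɴ/ → [ɲ] before /c/ (uvular → palatal, matching palatal) — only place changes, and always toward the following segment.
Since the segment that changes precedes the conditioning segment, the assimilation is regressive.

regressive place assimilation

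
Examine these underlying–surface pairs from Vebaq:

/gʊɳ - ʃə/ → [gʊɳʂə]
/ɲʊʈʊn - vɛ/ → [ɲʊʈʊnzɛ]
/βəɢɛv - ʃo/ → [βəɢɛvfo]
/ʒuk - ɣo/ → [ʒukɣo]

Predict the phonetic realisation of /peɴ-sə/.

The data show progressive place assimilation: /ʃ/ → [ʂ] after /ɳ/; /v/ → [z] after /n/; /ʃ/ → [f] after /v/. In each pair only place changes, matching the preceding consonant, while manner and voice stay constant.
Nothing changes in [ʒukɣo]: there the adjacent consonants already agree in place (/ɣ/ and /k/ are both velar), so this form is consistent with the same rule.
The rule targets /s/ (voiceless alveolar fricative), which sits after the trigger /ɴ/ (uvular).
A voiceless uvular fricative is [χ], so the surface segment is [χ].

[peɴχə]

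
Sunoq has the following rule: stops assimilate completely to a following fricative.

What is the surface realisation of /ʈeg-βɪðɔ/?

[ʈeββɪðɔ]

/g/ is the segment targeted by the rule; it sits immediately before /β/, so it assimilates completely and surfaces as [β].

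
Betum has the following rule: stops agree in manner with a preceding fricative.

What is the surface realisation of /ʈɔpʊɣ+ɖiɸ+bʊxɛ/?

[ʈɔpʊɣʐiɸβʊxɛ]

The rule targets /ɖ/ (voiced retroflex stop), which sits after the trigger /ɣ/ (fricative).
A voiced retroflex fricative is [ʐ], so the surface segment is [ʐ].
At the second juncture, /b/ likewise becomes [β] adjacent to /ɸ/.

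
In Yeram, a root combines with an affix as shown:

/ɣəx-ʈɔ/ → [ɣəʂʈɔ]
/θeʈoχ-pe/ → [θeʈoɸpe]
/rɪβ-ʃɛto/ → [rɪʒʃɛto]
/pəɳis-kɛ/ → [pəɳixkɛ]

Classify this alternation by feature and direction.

regressive place assimilation

Comparing underlying and surface forms, /x/ → [ʂ] is the alternation; the neighbouring /ʈ/ is constant.
The change velar → retroflex matches the place of the following /ʈ/, identifying this as place assimilation.
Manner and voice are unchanged, so the assimilation is partial, not total.
Checking the remaining alternations: /χ/ → [ɸ] before /p/ (uvular → bilabial, matching bilabial); /β/ → [ʒ] before /ʃ/ (bilabial → postalveolar, matching postalveolar); /s/ → [x] before /k/ (alveolar → velar, matching velar) — only place changes, and always toward the following segment.
Since the segment that changes precedes the conditioning segment, the assimilation is regressive.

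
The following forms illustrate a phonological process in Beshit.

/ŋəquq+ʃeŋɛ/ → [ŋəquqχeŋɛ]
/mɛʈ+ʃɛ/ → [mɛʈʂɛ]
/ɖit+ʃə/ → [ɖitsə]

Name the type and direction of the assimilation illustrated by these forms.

progressive place assimilation

Underlying /ʃ/ is realised as [χ] next to /q/; /q/ itself does not change.
/ʃ/ is postalveolar while /q/ is uvular; the output [χ] is uvular, matching the trigger — so the feature that spreads is place.
Manner and voice are unchanged, so the assimilation is partial, not total.
The other alternating forms pattern the same way: /ʃ/ → [ʂ] after /ʈ/ (postalveolar → retroflex, matching retroflex); /ʃ/ → [s] after /t/ (postalveolar → alveolar, matching alveolar) — only place changes, and always toward the preceding segment.
Since the segment that changes follows the conditioning segment, the assimilation is progressive.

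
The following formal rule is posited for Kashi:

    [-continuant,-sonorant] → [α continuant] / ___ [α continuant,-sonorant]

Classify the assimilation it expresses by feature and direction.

regressive manner assimilation

The rule copies [continuant] (continuancy) from the environment onto the target stops; since [±continuant] encodes the stop/fricative manner contrast, the assimilating dimension is manner.
The conditioning segment sits to the right of the focus bar, meaning the trigger follows the segment that changes — regressive assimilation.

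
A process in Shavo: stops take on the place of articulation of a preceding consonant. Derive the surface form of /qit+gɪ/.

/g/ is a voiced velar stop. The preceding trigger /t/ is alveolar, so /g/ must become alveolar as well.
Changing only its place to alveolar gives [d] — the voiced alveolar stop.

[qitdɪ]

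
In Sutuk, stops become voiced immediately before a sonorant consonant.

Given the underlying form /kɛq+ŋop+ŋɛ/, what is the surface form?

The rule targets /q/ (voiceless uvular stop), which sits before the trigger /ŋ/ (voiced).
A voiced uvular stop is [ɢ], so the surface segment is [ɢ].
At the second juncture, /p/ likewise becomes [b] adjacent to /ŋ/.

[kɛɢŋobŋɛ]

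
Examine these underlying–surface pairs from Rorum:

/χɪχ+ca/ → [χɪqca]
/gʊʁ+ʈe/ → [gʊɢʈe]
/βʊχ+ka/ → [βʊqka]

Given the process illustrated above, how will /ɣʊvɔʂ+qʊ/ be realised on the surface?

The data show regressive manner assimilation: /χ/ → [q] before /c/; /ʁ/ → [ɢ] before /ʈ/; /χ/ → [q] before /k/. In each pair only manner changes, matching the following consonant, while place and voice stay constant.
/ʂ/ is a voiceless retroflex fricative. The following trigger /q/ is a stop, so /ʂ/ must become a stop as well.
Changing only its manner to stop gives [ʈ] — the voiceless retroflex stop.

[ɣʊvɔʈqʊ]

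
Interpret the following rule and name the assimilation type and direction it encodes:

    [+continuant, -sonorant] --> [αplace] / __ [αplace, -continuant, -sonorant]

regressive place assimilation

The rule copies the place features (abbreviated [place]) from the environment onto the target, so the assimilating feature is place.
Since the environment is written after the underscore, the trigger follows the target; the direction is regressive.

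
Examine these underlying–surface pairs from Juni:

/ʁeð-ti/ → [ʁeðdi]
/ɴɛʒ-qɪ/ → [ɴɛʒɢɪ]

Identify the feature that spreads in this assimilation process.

The segment that alternates is /t/, which surfaces as [d] when adjacent to /ð/.
The change voiceless → voiced matches the voicing of the preceding /ð/, identifying this as voicing assimilation.
The other alternating form patterns the same way: /q/ → [ɢ] after /ʒ/ (voiceless → voiced, matching voiced) — only voicing changes, and always toward the preceding segment.

voicing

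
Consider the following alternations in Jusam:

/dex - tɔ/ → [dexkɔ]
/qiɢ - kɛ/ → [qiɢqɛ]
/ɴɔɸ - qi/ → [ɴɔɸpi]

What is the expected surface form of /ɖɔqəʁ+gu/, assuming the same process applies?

The data show progressive place assimilation: /t/ → [k] after /x/; /k/ → [q] after /ɢ/; /q/ → [p] after /ɸ/. In each pair only place changes, matching the preceding consonant, while manner and voice stay constant.
/g/ is a voiced velar stop. The preceding trigger /ʁ/ is uvular, so /g/ must become uvular as well.
A voiced uvular stop is [ɢ], so the surface segment is [ɢ].

[ɖɔqəʁɢu]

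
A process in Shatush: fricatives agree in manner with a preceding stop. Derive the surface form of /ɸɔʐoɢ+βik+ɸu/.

[ɸɔʐoɢbikpu]

/β/ is a voiced bilabial fricative. The preceding trigger /ɢ/ is a stop, so /β/ must become a stop as well.
A voiced bilabial stop is [b], so the surface segment is [b].
The same rule applies at the second boundary: /ɸ/ → [p] next to /k/.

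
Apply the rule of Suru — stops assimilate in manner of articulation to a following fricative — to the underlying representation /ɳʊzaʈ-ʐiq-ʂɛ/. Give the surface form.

[ɳʊzaʂʐiχʂɛ]

/ʈ/ is a voiceless retroflex stop. The following trigger /ʐ/ is a fricative, so /ʈ/ must become a fricative as well.
The voiceless retroflex fricative is [ʂ], so /ʈ/ → [ʂ].
At the second juncture, /q/ likewise becomes [χ] adjacent to /ʂ/.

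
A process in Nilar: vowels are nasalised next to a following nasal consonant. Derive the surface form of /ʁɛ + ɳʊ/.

[ʁɛ̃ɳʊ]

/ɛ/ sits next to the nasal /ɳ/ and is therefore nasalised to [ɛ̃].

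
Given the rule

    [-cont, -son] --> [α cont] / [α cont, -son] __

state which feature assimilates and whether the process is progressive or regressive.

progressive manner assimilation

The rule copies [cont] (continuancy) from the environment onto the target stops; since [±cont] encodes the stop/fricative manner contrast, the assimilating dimension is manner.
The conditioning segment sits to the left of the focus bar, meaning the trigger precedes the segment that changes — progressive assimilation.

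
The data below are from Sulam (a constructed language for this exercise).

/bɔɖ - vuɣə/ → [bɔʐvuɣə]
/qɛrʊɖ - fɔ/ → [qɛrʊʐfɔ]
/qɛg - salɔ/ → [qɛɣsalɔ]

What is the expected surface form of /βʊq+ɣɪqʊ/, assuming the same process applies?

[βʊχɣɪqʊ]

The data show regressive manner assimilation: /ɖ/ → [ʐ] before /v/; /ɖ/ → [ʐ] before /f/; /g/ → [ɣ] before /s/. In each pair only manner changes, matching the following consonant, while place and voice stay constant.
/q/ is a voiceless uvular stop. The following trigger /ɣ/ is a fricative, so /q/ must become a fricative as well.
The voiceless uvular fricative is [χ], so /q/ → [χ].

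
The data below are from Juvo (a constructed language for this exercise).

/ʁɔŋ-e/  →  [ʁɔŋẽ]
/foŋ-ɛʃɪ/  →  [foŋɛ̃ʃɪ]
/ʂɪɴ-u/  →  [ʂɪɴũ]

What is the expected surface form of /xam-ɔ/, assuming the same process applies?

The data show progressive nasality assimilation (vowel nasalisation): /e/ → [ẽ] after /ŋ/; /ɛ/ → [ɛ̃] after /ŋ/; /u/ → [ũ] after /ɴ/ — a vowel is nasalised by an immediately preceding nasal consonant.
/ɔ/ sits next to the nasal /m/ and is therefore nasalised to [ɔ̃].

[xamɔ̃]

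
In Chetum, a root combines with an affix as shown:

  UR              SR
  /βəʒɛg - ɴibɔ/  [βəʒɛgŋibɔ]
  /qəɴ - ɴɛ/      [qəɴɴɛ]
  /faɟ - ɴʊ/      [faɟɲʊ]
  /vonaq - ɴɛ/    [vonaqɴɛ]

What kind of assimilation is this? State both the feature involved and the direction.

progressive place assimilation

Comparing underlying and surface forms, /ɴ/ → [ŋ] is the alternation; the neighbouring /g/ is constant.
The change uvular → velar matches the place of the preceding /g/, identifying this as place assimilation.
Manner and voice are unchanged, so the assimilation is partial, not total.
The same holds elsewhere in the data: /ɴ/ → [ɲ] after /ɟ/ (uvular → palatal, matching palatal) — only place changes, and always toward the preceding segment.
No alternation appears in [qəɴɴɛ], [vonaqɴɛ]: there the adjacent consonants already agree in place (/ɴ/ and /ɴ/ are both uvular; /ɴ/ and /q/ are both uvular), so these forms are consistent with the same rule.
The trigger is the preceding segment, so the direction is progressive (perseverative).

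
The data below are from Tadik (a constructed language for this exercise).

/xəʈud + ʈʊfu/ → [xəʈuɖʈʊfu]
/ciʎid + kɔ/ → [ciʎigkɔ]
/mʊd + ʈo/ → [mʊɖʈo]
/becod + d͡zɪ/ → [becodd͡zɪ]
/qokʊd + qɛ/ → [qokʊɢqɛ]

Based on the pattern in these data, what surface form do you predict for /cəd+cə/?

The data show regressive place assimilation: /d/ → [ɖ] before /ʈ/; /d/ → [g] before /k/; /d/ → [ɢ] before /q/. In each pair only place changes, matching the following consonant, while manner and voice stay constant.
Nothing changes in [becodd͡zɪ]: there the adjacent consonants already agree in place (/d/ and /d͡z/ are both alveolar), so this form is consistent with the same rule.
The rule targets /d/ (voiced alveolar stop), which sits before the trigger /c/ (palatal).
Changing only its place to palatal gives [ɟ] — the voiced palatal stop.

[cəɟcə]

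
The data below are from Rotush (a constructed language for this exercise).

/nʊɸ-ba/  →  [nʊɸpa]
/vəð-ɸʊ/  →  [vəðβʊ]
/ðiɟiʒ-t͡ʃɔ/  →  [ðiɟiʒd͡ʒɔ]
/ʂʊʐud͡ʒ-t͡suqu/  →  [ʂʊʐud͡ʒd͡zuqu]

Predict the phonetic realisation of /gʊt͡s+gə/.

The data show progressive voicing assimilation: /b/ → [p] after /ɸ/; /ɸ/ → [β] after /ð/; /t͡ʃ/ → [d͡ʒ] after /ʒ/; /t͡s/ → [d͡z] after /d͡ʒ/. In each pair only voicing changes, matching the preceding consonant, while place and manner stay constant.
/g/ is a voiced velar stop. The preceding trigger /t͡s/ is voiceless, so /g/ must become voiceless as well.
A voiceless velar stop is [k], so the surface segment is [k].

[gʊt͡skə]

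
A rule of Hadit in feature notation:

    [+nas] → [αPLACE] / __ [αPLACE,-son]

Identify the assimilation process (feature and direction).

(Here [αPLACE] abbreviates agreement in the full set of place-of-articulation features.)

regressive place assimilation

The rule copies the place features (abbreviated [PLACE]) from the environment onto the target, so the assimilating feature is place.
Since the environment is written after the underscore, the trigger follows the target; the direction is regressive.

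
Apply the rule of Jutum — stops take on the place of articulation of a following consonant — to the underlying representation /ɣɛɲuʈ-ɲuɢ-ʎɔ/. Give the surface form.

/ʈ/ is a voiceless retroflex stop. The following trigger /ɲ/ is palatal, so /ʈ/ must become palatal as well.
A voiceless palatal stop is [c], so the surface segment is [c].
The same rule applies at the second boundary: /ɢ/ → [ɟ] next to /ʎ/.

[ɣɛɲucɲuɟʎɔ]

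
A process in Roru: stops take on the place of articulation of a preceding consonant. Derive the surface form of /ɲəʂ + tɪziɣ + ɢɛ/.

[ɲəʂʈɪziɣgɛ]

The rule targets /t/ (voiceless alveolar stop), which sits after the trigger /ʂ/ (retroflex).
The voiceless retroflex stop is [ʈ], so /t/ → [ʈ].
At the second juncture, /ɢ/ likewise becomes [g] adjacent to /ɣ/.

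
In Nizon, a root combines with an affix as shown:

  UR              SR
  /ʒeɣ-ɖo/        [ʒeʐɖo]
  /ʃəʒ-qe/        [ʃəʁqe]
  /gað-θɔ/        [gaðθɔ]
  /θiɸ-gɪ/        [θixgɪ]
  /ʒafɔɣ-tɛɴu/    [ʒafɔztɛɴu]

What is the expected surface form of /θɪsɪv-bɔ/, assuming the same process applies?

[θɪsɪβbɔ]

The data show regressive place assimilation: /ɣ/ → [ʐ] before /ɖ/; /ʒ/ → [ʁ] before /q/; /ɸ/ → [x] before /g/; /ɣ/ → [z] before /t/. In each pair only place changes, matching the following consonant, while manner and voice stay constant.
No alternation appears in [gaðθɔ]: there the adjacent consonants already agree in place (/ð/ and /θ/ are both dental), so this form is consistent with the same rule.
/v/ is a voiced labiodental fricative. The following trigger /b/ is bilabial, so /v/ must become bilabial as well.
The voiced bilabial fricative is [β], so /v/ → [β].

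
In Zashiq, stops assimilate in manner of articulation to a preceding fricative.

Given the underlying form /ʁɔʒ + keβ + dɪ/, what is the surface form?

The rule targets /k/ (voiceless velar stop), which sits after the trigger /ʒ/ (fricative).
Changing only its manner to fricative gives [x] — the voiceless velar fricative.
At the second juncture, /d/ likewise becomes [z] adjacent to /β/.

[ʁɔʒxeβzɪ]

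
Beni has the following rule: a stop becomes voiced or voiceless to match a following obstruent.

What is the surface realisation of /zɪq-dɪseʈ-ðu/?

[zɪɢdɪseɖðu]

/q/ is a voiceless uvular stop. The following trigger /d/ is voiced, so /q/ must become voiced as well.
Changing only its voicing to voiced gives [ɢ] — the voiced uvular stop.
The same rule applies at the second boundary: /ʈ/ → [ɖ] next to /ð/.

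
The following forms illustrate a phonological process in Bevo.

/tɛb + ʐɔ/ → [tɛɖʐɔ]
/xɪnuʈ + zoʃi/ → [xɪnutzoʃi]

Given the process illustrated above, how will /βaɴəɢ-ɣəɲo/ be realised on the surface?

The data show regressive place assimilation: /b/ → [ɖ] before /ʐ/; /ʈ/ → [t] before /z/. In each pair only place changes, matching the following consonant, while manner and voice stay constant.
The rule targets /ɢ/ (voiced uvular stop), which sits before the trigger /ɣ/ (velar).
The voiced velar stop is [g], so /ɢ/ → [g].

[βaɴəgɣəɲo]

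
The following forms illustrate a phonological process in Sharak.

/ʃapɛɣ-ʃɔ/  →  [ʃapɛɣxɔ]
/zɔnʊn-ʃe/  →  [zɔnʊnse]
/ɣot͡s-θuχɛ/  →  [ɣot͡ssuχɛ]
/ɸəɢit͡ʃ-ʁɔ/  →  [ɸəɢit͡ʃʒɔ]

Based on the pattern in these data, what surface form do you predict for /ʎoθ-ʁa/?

[ʎoθða]

The data show progressive place assimilation: /ʃ/ → [x] after /ɣ/; /ʃ/ → [s] after /n/; /θ/ → [s] after /t͡s/; /ʁ/ → [ʒ] after /t͡ʃ/. In each pair only place changes, matching the preceding consonant, while manner and voice stay constant.
/ʁ/ is a voiced uvular fricative. The preceding trigger /θ/ is dental, so /ʁ/ must become dental as well.
Changing only its place to dental gives [ð] — the voiced dental fricative.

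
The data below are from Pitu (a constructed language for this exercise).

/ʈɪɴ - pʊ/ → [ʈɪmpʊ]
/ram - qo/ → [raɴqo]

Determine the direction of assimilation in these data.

Underlying /ɴ/ is realised as [m] next to /p/; /p/ itself does not change.
/ɴ/ is uvular while /p/ is bilabial; the output [m] is bilabial, matching the trigger — so the feature that spreads is place.
Checking the remaining alternation: /m/ → [ɴ] before /q/ (bilabial → uvular, matching uvular) — only place changes, and always toward the following segment.
Since the segment that changes precedes the conditioning segment, the assimilation is regressive.

regressive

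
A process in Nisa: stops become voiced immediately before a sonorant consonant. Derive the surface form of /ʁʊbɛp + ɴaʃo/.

[ʁʊbɛbɴaʃo]

/p/ is a voiceless bilabial stop. The following trigger /ɴ/ is voiced, so /p/ must become voiced as well.
The voiced bilabial stop is [b], so /p/ → [b].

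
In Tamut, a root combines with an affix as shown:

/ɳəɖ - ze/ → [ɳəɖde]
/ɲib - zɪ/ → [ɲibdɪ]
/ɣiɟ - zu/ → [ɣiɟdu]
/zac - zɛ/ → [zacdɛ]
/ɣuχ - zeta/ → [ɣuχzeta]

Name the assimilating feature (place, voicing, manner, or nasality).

manner

Comparing underlying and surface forms, /z/ → [d] is the alternation; the neighbouring /ɖ/ is constant.
/z/ is a fricative while /ɖ/ is a stop; the output [d] is a stop, matching the trigger — so the feature that spreads is manner.
Checking the remaining alternations: /z/ → [d] after /b/ (fricative → stop, matching a stop); /z/ → [d] after /ɟ/ (fricative → stop, matching a stop); /z/ → [d] after /c/ (fricative → stop, matching a stop) — only manner changes, and always toward the preceding segment.
No alternation appears in [ɣuχzeta]: there the adjacent consonants already agree in manner (/z/ and /χ/ are both fricatives), so this form is consistent with the same rule.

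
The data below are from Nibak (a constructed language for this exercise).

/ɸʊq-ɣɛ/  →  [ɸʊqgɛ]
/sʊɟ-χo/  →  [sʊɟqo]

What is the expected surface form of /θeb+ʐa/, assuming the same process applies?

[θebɖa]

The data show progressive manner assimilation: /ɣ/ → [g] after /q/; /χ/ → [q] after /ɟ/. In each pair only manner changes, matching the preceding consonant, while place and voice stay constant.
The rule targets /ʐ/ (voiced retroflex fricative), which sits after the trigger /b/ (stop).
Changing only its manner to stop gives [ɖ] — the voiced retroflex stop.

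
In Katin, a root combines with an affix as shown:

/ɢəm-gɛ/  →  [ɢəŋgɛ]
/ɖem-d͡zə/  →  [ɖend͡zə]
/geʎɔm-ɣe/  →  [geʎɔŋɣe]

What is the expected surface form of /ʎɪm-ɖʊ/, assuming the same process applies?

The data show regressive place assimilation: /m/ → [ŋ] before /g/; /m/ → [n] before /d͡z/; /m/ → [ŋ] before /ɣ/. In each pair only place changes, matching the following consonant, while manner and voice stay constant.
The rule targets /m/ (voiced bilabial nasal), which sits before the trigger /ɖ/ (retroflex).
The voiced retroflex nasal is [ɳ], so /m/ → [ɳ].

[ʎɪɳɖʊ]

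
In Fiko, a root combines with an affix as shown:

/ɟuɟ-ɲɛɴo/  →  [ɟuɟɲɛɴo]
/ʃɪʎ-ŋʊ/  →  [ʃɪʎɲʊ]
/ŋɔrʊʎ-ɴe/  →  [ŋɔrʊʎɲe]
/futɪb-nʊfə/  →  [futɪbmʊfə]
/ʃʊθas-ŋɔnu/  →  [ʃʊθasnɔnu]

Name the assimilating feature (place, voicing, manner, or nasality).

place

Comparing underlying and surface forms, /ŋ/ → [ɲ] is the alternation; the neighbouring /ʎ/ is constant.
The change velar → palatal matches the place of the preceding /ʎ/, identifying this as place assimilation.
The other alternating forms pattern the same way: /ɴ/ → [ɲ] after /ʎ/ (uvular → palatal, matching palatal); /n/ → [m] after /b/ (alveolar → bilabial, matching bilabial); /ŋ/ → [n] after /s/ (velar → alveolar, matching alveolar) — only place changes, and always toward the preceding segment.
No alternation appears in [ɟuɟɲɛɴo]: there the adjacent consonants already agree in place (/ɲ/ and /ɟ/ are both palatal), so this form is consistent with the same rule.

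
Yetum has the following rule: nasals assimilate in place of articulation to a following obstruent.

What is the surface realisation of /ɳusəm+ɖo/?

The rule targets /m/ (voiced bilabial nasal), which sits before the trigger /ɖ/ (retroflex).
A voiced retroflex nasal is [ɳ], so the surface segment is [ɳ].

[ɳusəɳɖo]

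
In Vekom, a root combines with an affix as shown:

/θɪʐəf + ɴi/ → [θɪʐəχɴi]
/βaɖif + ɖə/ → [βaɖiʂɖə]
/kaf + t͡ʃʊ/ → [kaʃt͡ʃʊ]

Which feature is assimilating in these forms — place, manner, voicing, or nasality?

Comparing underlying and surface forms, /f/ → [χ] is the alternation; the neighbouring /ɴ/ is constant.
The change labiodental → uvular matches the place of the following /ɴ/, identifying this as place assimilation.
The other alternating forms pattern the same way: /f/ → [ʂ] before /ɖ/ (labiodental → retroflex, matching retroflex); /f/ → [ʃ] before /t͡ʃ/ (labiodental → postalveolar, matching postalveolar) — only place changes, and always toward the following segment.

place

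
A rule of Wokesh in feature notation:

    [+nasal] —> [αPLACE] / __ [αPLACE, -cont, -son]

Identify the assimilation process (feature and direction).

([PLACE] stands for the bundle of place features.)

The rule copies the place features (abbreviated [PLACE]) from the environment onto the target, so the assimilating feature is place.
The conditioning segment sits to the right of the focus bar, meaning the trigger follows the segment that changes — regressive assimilation.

regressive place assimilation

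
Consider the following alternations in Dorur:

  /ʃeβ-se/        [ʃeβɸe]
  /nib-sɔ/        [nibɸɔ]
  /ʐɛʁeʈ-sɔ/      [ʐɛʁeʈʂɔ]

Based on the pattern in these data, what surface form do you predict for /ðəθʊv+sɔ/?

[ðəθʊvfɔ]

The data show progressive place assimilation: /s/ → [ɸ] after /β/; /s/ → [ɸ] after /b/; /s/ → [ʂ] after /ʈ/. In each pair only place changes, matching the preceding consonant, while manner and voice stay constant.
The rule targets /s/ (voiceless alveolar fricative), which sits after the trigger /v/ (labiodental).
The voiceless labiodental fricative is [f], so /s/ → [f].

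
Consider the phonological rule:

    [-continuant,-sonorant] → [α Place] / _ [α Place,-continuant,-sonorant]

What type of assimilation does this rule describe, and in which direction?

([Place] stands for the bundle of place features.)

regressive place assimilation

The rule copies the place features (abbreviated [Place]) from the environment onto the target, so the assimilating feature is place.
The conditioning segment sits to the right of the focus bar, meaning the trigger follows the segment that changes — regressive assimilation.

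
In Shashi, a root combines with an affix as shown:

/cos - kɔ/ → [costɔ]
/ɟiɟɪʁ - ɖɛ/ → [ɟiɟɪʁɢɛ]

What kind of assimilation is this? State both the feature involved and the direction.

progressive place assimilation

Underlying /k/ is realised as [t] next to /s/; /s/ itself does not change.
/k/ is velar while /s/ is alveolar; the output [t] is alveolar, matching the trigger — so the feature that spreads is place.
Manner and voice are unchanged, so the assimilation is partial, not total.
The other alternating form patterns the same way: /ɖ/ → [ɢ] after /ʁ/ (retroflex → uvular, matching uvular) — only place changes, and always toward the preceding segment.
The trigger is the preceding segment, so the direction is progressive (perseverative).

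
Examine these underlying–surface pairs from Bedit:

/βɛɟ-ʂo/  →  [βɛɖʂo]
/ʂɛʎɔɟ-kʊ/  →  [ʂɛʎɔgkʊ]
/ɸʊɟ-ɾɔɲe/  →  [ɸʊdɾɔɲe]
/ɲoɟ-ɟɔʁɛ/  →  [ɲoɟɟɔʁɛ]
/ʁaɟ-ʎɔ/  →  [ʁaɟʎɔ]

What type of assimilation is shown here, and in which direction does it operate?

regressive place assimilation

The segment that alternates is /ɟ/, which surfaces as [ɖ] when adjacent to /ʂ/.
/ɟ/ is palatal while /ʂ/ is retroflex; the output [ɖ] is retroflex, matching the trigger — so the feature that spreads is place.
Manner and voice are unchanged, so the assimilation is partial, not total.
Checking the remaining alternations: /ɟ/ → [g] before /k/ (palatal → velar, matching velar); /ɟ/ → [d] before /ɾ/ (palatal → alveolar, matching alveolar) — only place changes, and always toward the following segment.
No alternation appears in [ɲoɟɟɔʁɛ], [ʁaɟʎɔ]: there the adjacent consonants already agree in place (/ɟ/ and /ɟ/ are both palatal; /ɟ/ and /ʎ/ are both palatal), so these forms are consistent with the same rule.
Since the segment that changes precedes the conditioning segment, the assimilation is regressive.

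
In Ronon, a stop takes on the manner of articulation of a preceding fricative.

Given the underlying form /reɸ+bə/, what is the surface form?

The rule targets /b/ (voiced bilabial stop), which sits after the trigger /ɸ/ (fricative).
Changing only its manner to fricative gives [β] — the voiced bilabial fricative.

[reɸβə]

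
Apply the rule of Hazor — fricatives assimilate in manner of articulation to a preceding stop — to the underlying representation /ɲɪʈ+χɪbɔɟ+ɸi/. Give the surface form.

/χ/ is a voiceless uvular fricative. The preceding trigger /ʈ/ is a stop, so /χ/ must become a stop as well.
Changing only its manner to stop gives [q] — the voiceless uvular stop.
The same rule applies at the second boundary: /ɸ/ → [p] next to /ɟ/.

[ɲɪʈqɪbɔɟpi]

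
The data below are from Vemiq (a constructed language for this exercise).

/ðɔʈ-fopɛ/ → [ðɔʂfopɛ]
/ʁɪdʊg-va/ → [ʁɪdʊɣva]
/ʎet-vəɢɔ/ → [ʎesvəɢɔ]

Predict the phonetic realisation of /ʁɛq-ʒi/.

[ʁɛχʒi]

The data show regressive manner assimilation: /ʈ/ → [ʂ] before /f/; /g/ → [ɣ] before /v/; /t/ → [s] before /v/. In each pair only manner changes, matching the following consonant, while place and voice stay constant.
The rule targets /q/ (voiceless uvular stop), which sits before the trigger /ʒ/ (fricative).
Changing only its manner to fricative gives [χ] — the voiceless uvular fricative.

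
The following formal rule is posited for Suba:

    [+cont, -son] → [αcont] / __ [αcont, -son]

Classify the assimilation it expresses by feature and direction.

The shared variable α links the value of [cont] on the target to that of the neighbouring obstruent. [cont] distinguishes stops from fricatives — a manner-of-articulation feature — so this is manner assimilation.
The conditioning segment sits to the right of the focus bar, meaning the trigger follows the segment that changes — regressive assimilation.

regressive manner assimilation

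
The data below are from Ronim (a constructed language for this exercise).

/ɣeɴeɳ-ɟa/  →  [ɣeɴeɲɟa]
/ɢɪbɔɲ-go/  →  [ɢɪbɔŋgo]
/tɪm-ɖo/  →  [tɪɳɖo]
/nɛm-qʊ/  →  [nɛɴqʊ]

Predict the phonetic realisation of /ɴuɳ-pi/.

The data show regressive place assimilation: /ɳ/ → [ɲ] before /ɟ/; /ɲ/ → [ŋ] before /g/; /m/ → [ɳ] before /ɖ/; /m/ → [ɴ] before /q/. In each pair only place changes, matching the following consonant, while manner and voice stay constant.
/ɳ/ is a voiced retroflex nasal. The following trigger /p/ is bilabial, so /ɳ/ must become bilabial as well.
Changing only its place to bilabial gives [m] — the voiced bilabial nasal.

[ɴumpi]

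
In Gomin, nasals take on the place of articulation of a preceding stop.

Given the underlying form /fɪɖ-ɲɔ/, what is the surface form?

/ɲ/ is a voiced palatal nasal. The preceding trigger /ɖ/ is retroflex, so /ɲ/ must become retroflex as well.
The voiced retroflex nasal is [ɳ], so /ɲ/ → [ɳ].

[fɪɖɳɔ]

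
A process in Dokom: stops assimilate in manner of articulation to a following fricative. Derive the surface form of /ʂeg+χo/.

/g/ is a voiced velar stop. The following trigger /χ/ is a fricative, so /g/ must become a fricative as well.
A voiced velar fricative is [ɣ], so the surface segment is [ɣ].

[ʂeɣχo]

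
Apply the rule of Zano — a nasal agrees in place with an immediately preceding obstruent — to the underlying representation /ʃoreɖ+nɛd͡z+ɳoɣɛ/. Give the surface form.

/n/ is a voiced alveolar nasal. The preceding trigger /ɖ/ is retroflex, so /n/ must become retroflex as well.
The voiced retroflex nasal is [ɳ], so /n/ → [ɳ].
The same rule applies at the second boundary: /ɳ/ → [n] next to /d͡z/.

[ʃoreɖɳɛd͡znoɣɛ]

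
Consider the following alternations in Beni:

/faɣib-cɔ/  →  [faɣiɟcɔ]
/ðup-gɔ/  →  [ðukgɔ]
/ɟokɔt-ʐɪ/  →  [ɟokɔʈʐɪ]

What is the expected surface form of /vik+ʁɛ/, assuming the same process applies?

The data show regressive place assimilation: /b/ → [ɟ] before /c/; /p/ → [k] before /g/; /t/ → [ʈ] before /ʐ/. In each pair only place changes, matching the following consonant, while manner and voice stay constant.
/k/ is a voiceless velar stop. The following trigger /ʁ/ is uvular, so /k/ must become uvular as well.
A voiceless uvular stop is [q], so the surface segment is [q].

[viqʁɛ]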